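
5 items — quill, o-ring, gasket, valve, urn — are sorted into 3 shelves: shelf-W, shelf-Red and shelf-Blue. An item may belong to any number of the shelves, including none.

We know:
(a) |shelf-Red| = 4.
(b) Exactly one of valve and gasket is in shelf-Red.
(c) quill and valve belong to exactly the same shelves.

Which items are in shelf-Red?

shelf-Red = {o-ring, quill, urn, valve}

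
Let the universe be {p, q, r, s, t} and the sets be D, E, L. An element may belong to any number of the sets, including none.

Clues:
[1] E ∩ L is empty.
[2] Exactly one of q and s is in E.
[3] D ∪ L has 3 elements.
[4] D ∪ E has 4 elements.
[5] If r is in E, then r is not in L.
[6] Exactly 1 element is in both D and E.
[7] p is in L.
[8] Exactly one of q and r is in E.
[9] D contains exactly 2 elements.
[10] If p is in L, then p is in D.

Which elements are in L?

L = {p, q}

From (7): p ∈ L.
(1) (disjoint): p ∉ E.
(10): p ∈ D.
Suppose q ∉ L: no assignment then satisfies all the clues, so q ∈ L.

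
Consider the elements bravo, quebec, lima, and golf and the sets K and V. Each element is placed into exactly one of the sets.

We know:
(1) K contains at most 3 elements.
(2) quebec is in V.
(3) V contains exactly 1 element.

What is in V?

V = {quebec}

From (2): quebec ∈ V.
(3): V already has 1, so the rest are out.
Only one set left: bravo ∈ K.
Only one set left: lima ∈ K.
Only one set left: golf ∈ K.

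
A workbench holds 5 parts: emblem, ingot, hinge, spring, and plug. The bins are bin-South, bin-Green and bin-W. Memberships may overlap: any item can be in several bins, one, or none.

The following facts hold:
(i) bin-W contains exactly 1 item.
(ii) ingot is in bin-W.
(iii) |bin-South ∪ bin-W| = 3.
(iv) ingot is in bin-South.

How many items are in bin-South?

3

From (ii): ingot ∈ bin-W.
From (iv): ingot ∈ bin-South.
(i): bin-W already has 1, so the rest are out.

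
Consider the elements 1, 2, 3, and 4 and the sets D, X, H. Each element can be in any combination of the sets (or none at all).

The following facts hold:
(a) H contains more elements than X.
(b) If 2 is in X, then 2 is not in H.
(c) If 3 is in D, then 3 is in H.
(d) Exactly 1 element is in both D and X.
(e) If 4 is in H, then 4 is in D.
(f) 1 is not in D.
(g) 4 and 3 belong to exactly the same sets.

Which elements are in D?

D = {2, 3, 4}

From (f): 1 ∉ D.
Suppose 2 ∉ D: no assignment then satisfies all the clues, so 2 ∈ D.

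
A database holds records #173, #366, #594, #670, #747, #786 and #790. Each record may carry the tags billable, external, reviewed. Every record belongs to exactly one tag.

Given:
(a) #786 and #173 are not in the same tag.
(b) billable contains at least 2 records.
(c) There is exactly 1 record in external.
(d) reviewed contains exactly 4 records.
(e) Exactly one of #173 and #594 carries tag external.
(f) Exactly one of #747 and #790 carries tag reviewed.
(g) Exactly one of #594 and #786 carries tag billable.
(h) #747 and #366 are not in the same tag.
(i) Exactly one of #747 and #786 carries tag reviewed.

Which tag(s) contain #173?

#173: external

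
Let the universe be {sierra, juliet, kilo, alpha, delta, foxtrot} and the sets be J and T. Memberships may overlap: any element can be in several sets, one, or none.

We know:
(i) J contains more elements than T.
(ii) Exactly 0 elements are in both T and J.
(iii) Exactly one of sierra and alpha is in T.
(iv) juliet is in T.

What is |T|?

2

From (iv): juliet ∈ T.
Suppose juliet ∈ J: no assignment then satisfies all the clues, so juliet ∉ J.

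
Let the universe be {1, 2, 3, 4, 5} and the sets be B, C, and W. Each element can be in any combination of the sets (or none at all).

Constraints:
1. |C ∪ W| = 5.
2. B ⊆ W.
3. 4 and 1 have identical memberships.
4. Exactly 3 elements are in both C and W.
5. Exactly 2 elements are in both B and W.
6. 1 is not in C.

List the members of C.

C = {2, 3, 5}

From (6): 1 ∉ C.
(3): 4 matches 1: 4 ∉ C.
Suppose 2 ∉ C: no assignment then satisfies all the clues, so 2 ∈ C.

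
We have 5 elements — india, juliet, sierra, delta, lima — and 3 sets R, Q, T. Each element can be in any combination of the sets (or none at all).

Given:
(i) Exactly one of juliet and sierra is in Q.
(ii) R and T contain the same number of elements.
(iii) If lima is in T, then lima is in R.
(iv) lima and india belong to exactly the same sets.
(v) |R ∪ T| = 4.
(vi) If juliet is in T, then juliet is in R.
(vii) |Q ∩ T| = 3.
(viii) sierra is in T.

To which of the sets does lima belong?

lima: Q, R, T

From (viii): sierra ∈ T.
Suppose lima ∉ R: no assignment then satisfies all the clues, so lima ∈ R.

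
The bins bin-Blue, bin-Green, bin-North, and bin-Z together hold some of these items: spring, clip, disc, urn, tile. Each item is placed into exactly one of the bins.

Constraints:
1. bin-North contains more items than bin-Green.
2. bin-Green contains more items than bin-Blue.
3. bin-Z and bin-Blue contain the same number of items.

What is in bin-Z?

bin-Z = {}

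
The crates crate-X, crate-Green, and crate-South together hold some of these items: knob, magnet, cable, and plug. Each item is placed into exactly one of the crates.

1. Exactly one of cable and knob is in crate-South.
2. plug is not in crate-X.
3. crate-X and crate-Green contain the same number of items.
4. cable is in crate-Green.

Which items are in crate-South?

crate-South = {knob, plug}

From (2): plug ∉ crate-X.
From (4): cable ∈ crate-Green.
(1) (exactly one): knob ∈ crate-South.
Suppose magnet ∈ crate-South: no assignment then satisfies all the clues, so magnet ∉ crate-South.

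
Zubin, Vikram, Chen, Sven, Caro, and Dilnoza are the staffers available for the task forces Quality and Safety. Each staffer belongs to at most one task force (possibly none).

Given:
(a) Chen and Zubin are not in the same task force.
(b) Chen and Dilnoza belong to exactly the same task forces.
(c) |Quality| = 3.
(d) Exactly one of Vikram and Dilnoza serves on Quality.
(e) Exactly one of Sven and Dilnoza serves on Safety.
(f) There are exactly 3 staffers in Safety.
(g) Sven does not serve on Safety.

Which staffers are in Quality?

From (g): Sven ∉ Safety.
(e) (exactly one): Dilnoza ∈ Safety.
(b): Chen matches Dilnoza: Chen ∉ Quality.
(b): Chen matches Dilnoza: Chen ∈ Safety.
(d) (exactly one): Vikram ∈ Quality.
(a): Zubin ∉ Safety.
(f): only 3 candidates remain for Safety, so all are in.
(c): only 3 candidates remain for Quality, so all are in.

Quality = {Sven, Vikram, Zubin}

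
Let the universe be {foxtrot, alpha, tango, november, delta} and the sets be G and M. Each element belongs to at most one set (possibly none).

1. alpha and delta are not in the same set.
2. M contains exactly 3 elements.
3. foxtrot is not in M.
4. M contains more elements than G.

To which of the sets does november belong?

november: M

From (3): foxtrot ∉ M.
Suppose november ∈ G: no assignment then satisfies all the clues, so november ∉ G.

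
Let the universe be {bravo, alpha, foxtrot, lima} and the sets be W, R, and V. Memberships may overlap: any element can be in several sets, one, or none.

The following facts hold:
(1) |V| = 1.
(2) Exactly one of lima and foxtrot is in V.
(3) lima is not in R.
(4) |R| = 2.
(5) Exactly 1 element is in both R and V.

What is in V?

V = {foxtrot}

From (3): lima ∉ R.
Suppose bravo ∈ V: no assignment then satisfies all the clues, so bravo ∉ V.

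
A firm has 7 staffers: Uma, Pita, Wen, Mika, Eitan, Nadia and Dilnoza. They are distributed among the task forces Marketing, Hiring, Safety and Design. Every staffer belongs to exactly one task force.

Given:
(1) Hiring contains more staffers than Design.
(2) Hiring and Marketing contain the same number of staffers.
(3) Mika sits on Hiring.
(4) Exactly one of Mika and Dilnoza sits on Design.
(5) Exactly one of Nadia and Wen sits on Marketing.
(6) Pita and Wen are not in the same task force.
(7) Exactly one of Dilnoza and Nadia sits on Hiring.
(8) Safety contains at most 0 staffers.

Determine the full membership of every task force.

From (3): Mika ∈ Hiring.
(4) (exactly one): Dilnoza ∈ Design.
(7) (exactly one): Nadia ∈ Hiring.
(8): Safety already has 0, so the rest are out.
(5) (exactly one): Wen ∈ Marketing.
(6): Pita ∉ Marketing.
Suppose Uma ∉ Marketing: no assignment then satisfies all the clues, so Uma ∈ Marketing.

Marketing = {Eitan, Uma, Wen}; Hiring = {Mika, Nadia, Pita}; Safety = {}; Design = {Dilnoza}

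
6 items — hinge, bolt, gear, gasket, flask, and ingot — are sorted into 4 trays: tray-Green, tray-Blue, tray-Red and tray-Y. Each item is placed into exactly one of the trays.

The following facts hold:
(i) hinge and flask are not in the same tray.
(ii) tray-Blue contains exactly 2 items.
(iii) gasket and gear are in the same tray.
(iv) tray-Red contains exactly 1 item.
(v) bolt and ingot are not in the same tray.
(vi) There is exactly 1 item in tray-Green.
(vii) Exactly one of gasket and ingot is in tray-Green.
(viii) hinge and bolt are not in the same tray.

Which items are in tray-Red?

tray-Red = {hinge}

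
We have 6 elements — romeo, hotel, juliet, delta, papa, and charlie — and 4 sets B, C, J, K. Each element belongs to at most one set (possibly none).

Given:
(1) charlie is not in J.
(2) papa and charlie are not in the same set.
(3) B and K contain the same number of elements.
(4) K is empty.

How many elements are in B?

0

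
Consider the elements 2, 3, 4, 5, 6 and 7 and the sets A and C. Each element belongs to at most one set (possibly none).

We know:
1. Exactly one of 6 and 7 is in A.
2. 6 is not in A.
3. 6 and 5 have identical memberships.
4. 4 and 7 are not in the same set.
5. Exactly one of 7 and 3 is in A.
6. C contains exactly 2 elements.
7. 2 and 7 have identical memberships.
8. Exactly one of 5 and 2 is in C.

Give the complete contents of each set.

From (2): 6 ∉ A.
(1) (exactly one): 7 ∈ A.
(3): 5 matches 6: 5 ∉ A.
(4): 4 ∉ A.
(5) (exactly one): 3 ∉ A.
(7): 2 matches 7: 2 ∈ A.
(8) (exactly one): 5 ∈ C.
(3): 6 matches 5: 6 ∈ C.
(6): C already has 2, so the rest are out.

A = {2, 7}; C = {5, 6}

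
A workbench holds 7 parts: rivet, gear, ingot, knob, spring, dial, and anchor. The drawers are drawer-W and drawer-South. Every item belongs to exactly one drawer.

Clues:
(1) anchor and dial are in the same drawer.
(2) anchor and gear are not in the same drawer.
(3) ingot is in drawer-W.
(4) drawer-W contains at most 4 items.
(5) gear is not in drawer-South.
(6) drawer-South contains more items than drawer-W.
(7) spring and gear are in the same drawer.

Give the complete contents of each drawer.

drawer-W = {gear, ingot, spring}; drawer-South = {anchor, dial, knob, rivet}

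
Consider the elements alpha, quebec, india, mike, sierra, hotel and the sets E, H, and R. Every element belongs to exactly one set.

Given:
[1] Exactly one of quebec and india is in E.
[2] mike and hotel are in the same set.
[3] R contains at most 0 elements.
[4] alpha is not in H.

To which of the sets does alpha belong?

alpha: E

From (4): alpha ∉ H.
(3): R already has 0, so the rest are out.
Only one set left: alpha ∈ E.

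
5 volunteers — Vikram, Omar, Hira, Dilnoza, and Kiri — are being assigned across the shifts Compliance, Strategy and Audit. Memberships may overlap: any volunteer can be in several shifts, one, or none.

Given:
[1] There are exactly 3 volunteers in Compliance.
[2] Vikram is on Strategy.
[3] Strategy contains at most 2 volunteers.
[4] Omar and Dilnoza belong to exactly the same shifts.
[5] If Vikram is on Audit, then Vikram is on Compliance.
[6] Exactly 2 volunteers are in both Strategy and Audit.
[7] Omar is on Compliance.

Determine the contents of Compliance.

Compliance = {Dilnoza, Omar, Vikram}

From (2): Vikram ∈ Strategy.
From (7): Omar ∈ Compliance.
(4): Dilnoza matches Omar: Dilnoza ∈ Compliance.
Suppose Vikram ∉ Compliance: no assignment then satisfies all the clues, so Vikram ∈ Compliance.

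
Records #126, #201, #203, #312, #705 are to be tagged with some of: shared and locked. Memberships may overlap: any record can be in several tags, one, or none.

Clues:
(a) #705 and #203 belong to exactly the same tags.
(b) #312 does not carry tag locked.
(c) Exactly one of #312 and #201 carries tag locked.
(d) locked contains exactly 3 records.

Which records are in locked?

locked = {#201, #203, #705}

From (b): #312 ∉ locked.
(c) (exactly one): #201 ∈ locked.
Suppose #126 ∈ locked: no assignment then satisfies all the clues, so #126 ∉ locked.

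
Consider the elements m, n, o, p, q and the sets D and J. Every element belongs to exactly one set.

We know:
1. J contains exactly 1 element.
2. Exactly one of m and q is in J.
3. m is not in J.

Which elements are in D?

From (3): m ∉ J.
(2) (exactly one): q ∈ J.
Only one set left: m ∈ D.
(1): J already has 1, so the rest are out.
Only one set left: n ∈ D.
Only one set left: o ∈ D.
Only one set left: p ∈ D.

D = {m, n, o, p}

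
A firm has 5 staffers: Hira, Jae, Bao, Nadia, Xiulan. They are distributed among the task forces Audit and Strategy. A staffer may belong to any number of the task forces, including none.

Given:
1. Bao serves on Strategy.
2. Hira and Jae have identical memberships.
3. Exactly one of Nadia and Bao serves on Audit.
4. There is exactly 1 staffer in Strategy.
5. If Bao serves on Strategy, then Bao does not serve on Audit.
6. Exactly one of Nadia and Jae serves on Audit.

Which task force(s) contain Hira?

Hira: none

From (1): Bao ∈ Strategy.
(4): Strategy already has 1, so the rest are out.
(5): Bao ∉ Audit.
(3) (exactly one): Nadia ∈ Audit.
(6) (exactly one): Jae ∉ Audit.
(2): Hira matches Jae: Hira ∉ Audit.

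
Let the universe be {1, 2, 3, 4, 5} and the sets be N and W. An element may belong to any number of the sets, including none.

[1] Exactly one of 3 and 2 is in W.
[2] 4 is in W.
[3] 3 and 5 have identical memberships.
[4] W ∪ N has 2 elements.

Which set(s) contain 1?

From (2): 4 ∈ W.
Suppose 1 ∈ N: no assignment then satisfies all the clues, so 1 ∉ N.

1: none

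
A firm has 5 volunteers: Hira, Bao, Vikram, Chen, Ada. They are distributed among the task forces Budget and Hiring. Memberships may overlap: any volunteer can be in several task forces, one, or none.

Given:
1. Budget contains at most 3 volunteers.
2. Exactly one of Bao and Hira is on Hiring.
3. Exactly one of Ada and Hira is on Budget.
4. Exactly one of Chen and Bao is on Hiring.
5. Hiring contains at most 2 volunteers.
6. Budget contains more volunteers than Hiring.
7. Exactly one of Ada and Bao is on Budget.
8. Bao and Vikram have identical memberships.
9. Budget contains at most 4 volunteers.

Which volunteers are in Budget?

Budget = {Bao, Hira, Vikram}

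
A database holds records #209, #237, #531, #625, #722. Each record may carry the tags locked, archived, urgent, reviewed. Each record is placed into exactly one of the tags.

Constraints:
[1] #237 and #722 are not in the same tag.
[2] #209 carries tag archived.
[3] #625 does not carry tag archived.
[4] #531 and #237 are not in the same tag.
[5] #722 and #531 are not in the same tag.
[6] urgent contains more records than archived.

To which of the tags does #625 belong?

#625: urgent

From (2): #209 ∈ archived.
From (3): #625 ∉ archived.
Suppose #625 ∈ locked: no assignment then satisfies all the clues, so #625 ∉ locked.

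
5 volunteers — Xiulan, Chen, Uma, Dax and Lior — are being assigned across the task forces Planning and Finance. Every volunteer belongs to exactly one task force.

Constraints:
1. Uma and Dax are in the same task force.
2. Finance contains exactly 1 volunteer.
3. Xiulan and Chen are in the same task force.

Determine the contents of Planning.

Planning = {Chen, Dax, Uma, Xiulan}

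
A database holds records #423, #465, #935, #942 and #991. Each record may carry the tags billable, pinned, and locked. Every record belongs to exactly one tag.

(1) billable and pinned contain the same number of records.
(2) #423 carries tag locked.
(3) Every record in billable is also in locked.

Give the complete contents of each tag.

billable = {}; pinned = {}; locked = {#423, #465, #935, #942, #991}

From (2): #423 ∈ locked.
Suppose #465 ∈ billable: no assignment then satisfies all the clues, so #465 ∉ billable.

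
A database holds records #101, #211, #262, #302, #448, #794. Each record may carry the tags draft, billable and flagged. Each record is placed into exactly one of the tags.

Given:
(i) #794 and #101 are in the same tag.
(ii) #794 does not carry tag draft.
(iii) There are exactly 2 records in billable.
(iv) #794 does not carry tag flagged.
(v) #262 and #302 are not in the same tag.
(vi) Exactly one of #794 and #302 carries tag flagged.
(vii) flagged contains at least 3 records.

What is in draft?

From (ii): #794 ∉ draft.
From (iv): #794 ∉ flagged.
(i): #101 matches #794: #101 ∉ draft.
(i): #101 matches #794: #101 ∉ flagged.
(vi) (exactly one): #302 ∈ flagged.
Only one tag left: #101 ∈ billable.
Only one tag left: #794 ∈ billable.
(iii): billable already has 2, so the rest are out.
(v): #262 ∉ flagged.
(vii): only 3 candidates remain for flagged, so all are in.
Only one tag left: #262 ∈ draft.

draft = {#262}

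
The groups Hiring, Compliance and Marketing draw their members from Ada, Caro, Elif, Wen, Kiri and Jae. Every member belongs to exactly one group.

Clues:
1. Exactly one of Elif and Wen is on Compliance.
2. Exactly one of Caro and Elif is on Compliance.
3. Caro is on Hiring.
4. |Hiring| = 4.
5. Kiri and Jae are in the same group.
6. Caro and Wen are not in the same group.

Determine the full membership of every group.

Hiring = {Ada, Caro, Jae, Kiri}; Compliance = {Elif}; Marketing = {Wen}

From (3): Caro ∈ Hiring.
(2) (exactly one): Elif ∈ Compliance.
(6): Wen ∉ Hiring.
(1) (exactly one): Wen ∉ Compliance.
(4): only 4 candidates remain for Hiring, so all are in.
Only one group left: Wen ∈ Marketing.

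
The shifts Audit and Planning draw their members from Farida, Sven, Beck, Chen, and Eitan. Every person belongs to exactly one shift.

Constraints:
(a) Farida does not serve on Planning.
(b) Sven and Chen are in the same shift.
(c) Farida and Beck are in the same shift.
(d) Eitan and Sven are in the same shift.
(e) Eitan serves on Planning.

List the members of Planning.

Planning = {Chen, Eitan, Sven}

From (a): Farida ∉ Planning.
From (e): Eitan ∈ Planning.
(c): Beck matches Farida: Beck ∉ Planning.
(d): Sven matches Eitan: Sven ∉ Audit.
(d): Sven matches Eitan: Sven ∈ Planning.
Only one shift left: Farida ∈ Audit.
Only one shift left: Beck ∈ Audit.
(b): Chen matches Sven: Chen ∉ Audit.
(b): Chen matches Sven: Chen ∈ Planning.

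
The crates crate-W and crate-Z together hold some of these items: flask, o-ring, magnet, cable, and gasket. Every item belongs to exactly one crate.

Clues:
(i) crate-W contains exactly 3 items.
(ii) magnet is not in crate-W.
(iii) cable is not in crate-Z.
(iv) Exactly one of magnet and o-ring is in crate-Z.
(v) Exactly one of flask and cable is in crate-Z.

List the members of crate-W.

crate-W = {cable, gasket, o-ring}

From (ii): magnet ∉ crate-W.
From (iii): cable ∉ crate-Z.
(v) (exactly one): flask ∈ crate-Z.
Only one crate left: magnet ∈ crate-Z.
Only one crate left: cable ∈ crate-W.
(i): only 3 candidates remain for crate-W, so all are in.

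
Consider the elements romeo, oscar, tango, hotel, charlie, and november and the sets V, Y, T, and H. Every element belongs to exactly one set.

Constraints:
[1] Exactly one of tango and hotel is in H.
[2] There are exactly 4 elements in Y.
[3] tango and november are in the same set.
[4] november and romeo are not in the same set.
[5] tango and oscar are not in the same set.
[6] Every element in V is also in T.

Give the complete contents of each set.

V = {}; Y = {charlie, hotel, oscar, romeo}; T = {}; H = {november, tango}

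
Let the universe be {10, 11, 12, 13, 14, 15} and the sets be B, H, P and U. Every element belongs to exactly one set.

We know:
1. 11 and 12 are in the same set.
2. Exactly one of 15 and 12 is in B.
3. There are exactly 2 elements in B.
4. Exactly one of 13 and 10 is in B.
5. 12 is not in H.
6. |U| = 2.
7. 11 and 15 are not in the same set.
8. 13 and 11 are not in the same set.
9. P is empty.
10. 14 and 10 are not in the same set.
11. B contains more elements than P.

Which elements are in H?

H = {13, 14}

From (5): 12 ∉ H.
(1): 11 matches 12: 11 ∉ H.
(9): P already has 0, so the rest are out.
Suppose 10 ∈ H: no assignment then satisfies all the clues, so 10 ∉ H.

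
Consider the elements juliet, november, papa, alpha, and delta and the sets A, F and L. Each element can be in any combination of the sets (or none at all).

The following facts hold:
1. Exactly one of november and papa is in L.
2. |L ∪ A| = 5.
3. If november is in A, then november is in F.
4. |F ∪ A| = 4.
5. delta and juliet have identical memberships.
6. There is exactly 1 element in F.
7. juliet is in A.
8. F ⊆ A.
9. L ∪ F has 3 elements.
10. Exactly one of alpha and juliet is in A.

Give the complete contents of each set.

A = {delta, juliet, november, papa}; F = {november}; L = {alpha, papa}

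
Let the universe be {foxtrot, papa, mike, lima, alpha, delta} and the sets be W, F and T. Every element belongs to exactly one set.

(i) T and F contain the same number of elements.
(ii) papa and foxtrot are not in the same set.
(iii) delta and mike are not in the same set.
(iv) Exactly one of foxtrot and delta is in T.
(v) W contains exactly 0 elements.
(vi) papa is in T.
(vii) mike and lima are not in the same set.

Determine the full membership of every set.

W = {}; F = {alpha, foxtrot, mike}; T = {delta, lima, papa}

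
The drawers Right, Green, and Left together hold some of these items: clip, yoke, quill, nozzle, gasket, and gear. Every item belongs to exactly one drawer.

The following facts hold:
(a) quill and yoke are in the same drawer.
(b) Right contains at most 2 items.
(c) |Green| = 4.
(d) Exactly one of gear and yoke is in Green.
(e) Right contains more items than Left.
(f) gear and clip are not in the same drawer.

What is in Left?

Left = {}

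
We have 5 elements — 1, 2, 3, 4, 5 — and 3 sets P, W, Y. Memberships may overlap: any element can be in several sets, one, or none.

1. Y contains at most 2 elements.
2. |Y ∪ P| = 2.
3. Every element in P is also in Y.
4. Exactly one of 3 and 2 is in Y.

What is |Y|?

2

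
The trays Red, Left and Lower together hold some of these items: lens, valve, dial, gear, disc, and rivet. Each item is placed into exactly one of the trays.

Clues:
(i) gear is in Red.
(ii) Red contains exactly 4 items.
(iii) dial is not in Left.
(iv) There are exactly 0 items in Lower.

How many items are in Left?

2

From (i): gear ∈ Red.
From (iii): dial ∉ Left.
(iv): Lower already has 0, so the rest are out.
Only one tray left: dial ∈ Red.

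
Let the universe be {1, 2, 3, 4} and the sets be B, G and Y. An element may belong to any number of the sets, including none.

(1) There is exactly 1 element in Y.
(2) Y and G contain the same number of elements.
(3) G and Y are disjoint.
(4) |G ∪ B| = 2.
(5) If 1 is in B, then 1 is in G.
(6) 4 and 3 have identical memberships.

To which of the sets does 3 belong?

3: none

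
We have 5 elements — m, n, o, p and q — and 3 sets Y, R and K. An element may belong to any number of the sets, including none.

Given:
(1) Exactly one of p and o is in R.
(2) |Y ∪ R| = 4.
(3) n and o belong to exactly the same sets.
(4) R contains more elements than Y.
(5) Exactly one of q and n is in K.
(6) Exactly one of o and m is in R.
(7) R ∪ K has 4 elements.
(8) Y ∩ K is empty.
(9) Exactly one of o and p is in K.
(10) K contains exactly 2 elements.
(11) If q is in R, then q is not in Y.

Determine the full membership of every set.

Y = {m}; R = {n, o, q}; K = {p, q}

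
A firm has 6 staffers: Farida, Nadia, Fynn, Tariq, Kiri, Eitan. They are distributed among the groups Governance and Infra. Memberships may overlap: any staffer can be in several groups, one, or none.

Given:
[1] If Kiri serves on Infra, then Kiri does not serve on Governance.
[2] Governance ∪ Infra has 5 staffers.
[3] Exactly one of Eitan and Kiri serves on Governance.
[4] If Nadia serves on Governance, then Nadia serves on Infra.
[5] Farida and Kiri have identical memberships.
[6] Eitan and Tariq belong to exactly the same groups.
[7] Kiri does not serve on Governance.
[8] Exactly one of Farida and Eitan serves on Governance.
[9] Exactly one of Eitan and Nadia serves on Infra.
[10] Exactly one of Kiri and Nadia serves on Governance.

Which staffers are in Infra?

Infra = {Farida, Kiri, Nadia}

From (7): Kiri ∉ Governance.
(3) (exactly one): Eitan ∈ Governance.
(5): Farida matches Kiri: Farida ∉ Governance.
(6): Tariq matches Eitan: Tariq ∈ Governance.
(10) (exactly one): Nadia ∈ Governance.
(4): Nadia ∈ Infra.
(9) (exactly one): Eitan ∉ Infra.
(6): Tariq matches Eitan: Tariq ∉ Infra.
Suppose Farida ∉ Infra: no assignment then satisfies all the clues, so Farida ∈ Infra.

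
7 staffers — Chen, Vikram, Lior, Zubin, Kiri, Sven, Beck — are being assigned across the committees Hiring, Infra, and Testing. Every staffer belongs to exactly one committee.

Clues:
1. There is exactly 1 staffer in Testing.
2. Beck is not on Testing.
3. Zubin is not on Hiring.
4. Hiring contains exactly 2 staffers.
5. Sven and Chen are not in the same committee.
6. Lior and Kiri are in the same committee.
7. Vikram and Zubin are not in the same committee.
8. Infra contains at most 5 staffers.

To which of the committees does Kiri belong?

Kiri: Infra

From (2): Beck ∉ Testing.
From (3): Zubin ∉ Hiring.
Suppose Kiri ∈ Hiring: no assignment then satisfies all the clues, so Kiri ∉ Hiring.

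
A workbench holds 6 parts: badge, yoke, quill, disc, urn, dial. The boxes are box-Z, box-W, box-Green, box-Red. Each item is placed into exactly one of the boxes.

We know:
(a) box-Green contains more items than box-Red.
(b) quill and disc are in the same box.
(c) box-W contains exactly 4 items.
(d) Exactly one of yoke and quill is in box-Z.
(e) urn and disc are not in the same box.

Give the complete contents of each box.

box-Z = {yoke}; box-W = {badge, dial, disc, quill}; box-Green = {urn}; box-Red = {}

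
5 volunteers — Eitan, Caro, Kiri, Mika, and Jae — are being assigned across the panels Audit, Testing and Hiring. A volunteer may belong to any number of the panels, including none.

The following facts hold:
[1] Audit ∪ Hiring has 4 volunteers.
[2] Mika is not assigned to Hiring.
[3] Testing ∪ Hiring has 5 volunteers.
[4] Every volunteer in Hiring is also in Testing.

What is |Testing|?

5

From (2): Mika ∉ Hiring.
Suppose Eitan ∉ Testing: no assignment then satisfies all the clues, so Eitan ∈ Testing.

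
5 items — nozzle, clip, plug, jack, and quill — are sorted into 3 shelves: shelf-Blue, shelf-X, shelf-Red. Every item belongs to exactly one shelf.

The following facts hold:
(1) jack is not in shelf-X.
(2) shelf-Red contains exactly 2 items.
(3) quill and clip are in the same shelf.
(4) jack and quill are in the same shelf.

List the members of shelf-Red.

shelf-Red = {nozzle, plug}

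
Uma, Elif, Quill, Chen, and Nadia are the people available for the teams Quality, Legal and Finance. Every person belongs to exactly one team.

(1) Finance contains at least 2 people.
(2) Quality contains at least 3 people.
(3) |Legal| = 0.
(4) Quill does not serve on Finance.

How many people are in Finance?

2

From (4): Quill ∉ Finance.
(3): Legal already has 0, so the rest are out.
Only one team left: Quill ∈ Quality.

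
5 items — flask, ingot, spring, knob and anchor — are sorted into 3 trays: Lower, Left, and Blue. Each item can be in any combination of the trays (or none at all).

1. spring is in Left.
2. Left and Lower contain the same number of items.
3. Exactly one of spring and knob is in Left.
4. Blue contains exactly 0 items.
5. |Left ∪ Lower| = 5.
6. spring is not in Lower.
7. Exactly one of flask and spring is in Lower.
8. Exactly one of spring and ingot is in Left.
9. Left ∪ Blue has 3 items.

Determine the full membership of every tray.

Lower = {flask, ingot, knob}; Left = {anchor, flask, spring}; Blue = {}

From (1): spring ∈ Left.
From (6): spring ∉ Lower.
(3) (exactly one): knob ∉ Left.
(4): Blue already has 0, so the rest are out.
(7) (exactly one): flask ∈ Lower.
(8) (exactly one): ingot ∉ Left.
Suppose flask ∉ Left: no assignment then satisfies all the clues, so flask ∈ Left.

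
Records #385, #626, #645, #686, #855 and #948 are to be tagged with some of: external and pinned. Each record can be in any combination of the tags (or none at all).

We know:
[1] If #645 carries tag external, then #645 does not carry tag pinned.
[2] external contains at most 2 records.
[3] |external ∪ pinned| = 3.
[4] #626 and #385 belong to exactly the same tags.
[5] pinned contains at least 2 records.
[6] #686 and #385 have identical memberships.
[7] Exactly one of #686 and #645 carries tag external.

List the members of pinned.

pinned = {#855, #948}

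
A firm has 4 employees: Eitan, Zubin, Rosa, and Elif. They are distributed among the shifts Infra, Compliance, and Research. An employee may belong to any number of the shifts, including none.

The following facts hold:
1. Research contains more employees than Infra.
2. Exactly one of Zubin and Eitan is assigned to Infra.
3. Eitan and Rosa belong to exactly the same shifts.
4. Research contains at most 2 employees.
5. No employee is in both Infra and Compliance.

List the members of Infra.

Infra = {Zubin}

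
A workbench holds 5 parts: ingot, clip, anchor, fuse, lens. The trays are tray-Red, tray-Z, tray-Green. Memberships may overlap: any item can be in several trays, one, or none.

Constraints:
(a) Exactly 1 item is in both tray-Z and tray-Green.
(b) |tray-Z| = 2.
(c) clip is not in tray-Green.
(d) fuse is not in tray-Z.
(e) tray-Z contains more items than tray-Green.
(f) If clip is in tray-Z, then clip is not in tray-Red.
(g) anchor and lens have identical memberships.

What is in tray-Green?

tray-Green = {ingot}

From (c): clip ∉ tray-Green.
From (d): fuse ∉ tray-Z.
Suppose ingot ∉ tray-Green: no assignment then satisfies all the clues, so ingot ∈ tray-Green.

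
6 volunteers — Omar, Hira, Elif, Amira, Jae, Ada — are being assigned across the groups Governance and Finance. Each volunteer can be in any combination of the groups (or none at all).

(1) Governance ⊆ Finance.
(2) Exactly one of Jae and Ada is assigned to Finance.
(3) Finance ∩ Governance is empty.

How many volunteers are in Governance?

0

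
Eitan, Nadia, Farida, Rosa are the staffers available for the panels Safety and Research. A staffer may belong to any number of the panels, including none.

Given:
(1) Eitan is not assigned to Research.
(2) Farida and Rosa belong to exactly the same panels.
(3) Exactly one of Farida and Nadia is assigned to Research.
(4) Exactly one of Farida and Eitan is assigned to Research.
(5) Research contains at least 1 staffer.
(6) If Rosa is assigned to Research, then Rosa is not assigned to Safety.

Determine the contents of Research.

Research = {Farida, Rosa}

From (1): Eitan ∉ Research.
(4) (exactly one): Farida ∈ Research.
(2): Rosa matches Farida: Rosa ∈ Research.
(3) (exactly one): Nadia ∉ Research.
(6): Rosa ∉ Safety.
(2): Farida matches Rosa: Farida ∉ Safety.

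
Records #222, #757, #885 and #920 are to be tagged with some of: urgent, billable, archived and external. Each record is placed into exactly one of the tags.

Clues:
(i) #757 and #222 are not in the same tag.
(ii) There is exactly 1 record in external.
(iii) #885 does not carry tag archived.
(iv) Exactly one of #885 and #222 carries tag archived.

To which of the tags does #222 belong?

#222: archived

From (iii): #885 ∉ archived.
(iv) (exactly one): #222 ∈ archived.
(i): #757 ∉ archived.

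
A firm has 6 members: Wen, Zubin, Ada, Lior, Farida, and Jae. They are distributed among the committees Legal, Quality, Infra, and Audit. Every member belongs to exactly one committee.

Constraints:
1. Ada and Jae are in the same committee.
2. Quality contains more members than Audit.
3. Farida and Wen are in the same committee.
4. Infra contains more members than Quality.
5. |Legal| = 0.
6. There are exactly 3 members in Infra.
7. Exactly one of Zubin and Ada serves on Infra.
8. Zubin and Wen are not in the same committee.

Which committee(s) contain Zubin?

Zubin: Audit

(5): Legal already has 0, so the rest are out.
Suppose Zubin ∈ Quality: no assignment then satisfies all the clues, so Zubin ∉ Quality.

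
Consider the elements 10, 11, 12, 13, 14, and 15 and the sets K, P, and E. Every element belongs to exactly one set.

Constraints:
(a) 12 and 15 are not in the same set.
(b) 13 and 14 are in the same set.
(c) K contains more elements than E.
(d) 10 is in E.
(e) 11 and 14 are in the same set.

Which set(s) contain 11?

From (d): 10 ∈ E.
Suppose 11 ∉ K: no assignment then satisfies all the clues, so 11 ∈ K.

11: K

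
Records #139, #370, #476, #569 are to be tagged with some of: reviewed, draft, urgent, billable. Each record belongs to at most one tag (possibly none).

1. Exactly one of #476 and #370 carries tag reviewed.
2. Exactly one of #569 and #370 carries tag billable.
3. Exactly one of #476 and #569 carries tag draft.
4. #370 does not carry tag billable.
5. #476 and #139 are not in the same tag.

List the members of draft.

draft = {#476}

From (4): #370 ∉ billable.
(2) (exactly one): #569 ∈ billable.
(3) (exactly one): #476 ∈ draft.
(5): #139 ∉ draft.
(1) (exactly one): #370 ∈ reviewed.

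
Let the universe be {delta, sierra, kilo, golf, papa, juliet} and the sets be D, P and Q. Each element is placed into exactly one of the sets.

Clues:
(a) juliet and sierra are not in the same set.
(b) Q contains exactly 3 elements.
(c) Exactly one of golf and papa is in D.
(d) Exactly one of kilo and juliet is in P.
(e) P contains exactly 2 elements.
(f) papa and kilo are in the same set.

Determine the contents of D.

D = {golf}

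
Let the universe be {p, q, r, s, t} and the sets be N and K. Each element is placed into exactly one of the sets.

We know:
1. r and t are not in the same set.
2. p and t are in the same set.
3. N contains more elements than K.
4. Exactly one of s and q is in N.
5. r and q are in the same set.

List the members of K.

K = {q, r}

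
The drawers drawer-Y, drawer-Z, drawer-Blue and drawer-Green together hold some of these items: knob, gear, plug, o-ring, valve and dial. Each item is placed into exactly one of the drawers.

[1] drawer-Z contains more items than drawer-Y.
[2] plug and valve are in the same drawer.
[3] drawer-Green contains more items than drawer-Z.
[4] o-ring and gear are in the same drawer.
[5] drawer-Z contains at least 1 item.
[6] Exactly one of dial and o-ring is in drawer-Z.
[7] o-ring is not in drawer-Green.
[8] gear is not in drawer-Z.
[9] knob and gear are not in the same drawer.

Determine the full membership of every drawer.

drawer-Y = {}; drawer-Z = {dial}; drawer-Blue = {gear, o-ring}; drawer-Green = {knob, plug, valve}

From (7): o-ring ∉ drawer-Green.
From (8): gear ∉ drawer-Z.
(4): o-ring matches gear: o-ring ∉ drawer-Z.
(4): gear matches o-ring: gear ∉ drawer-Green.
(6) (exactly one): dial ∈ drawer-Z.
Suppose knob ∈ drawer-Y: no assignment then satisfies all the clues, so knob ∉ drawer-Y.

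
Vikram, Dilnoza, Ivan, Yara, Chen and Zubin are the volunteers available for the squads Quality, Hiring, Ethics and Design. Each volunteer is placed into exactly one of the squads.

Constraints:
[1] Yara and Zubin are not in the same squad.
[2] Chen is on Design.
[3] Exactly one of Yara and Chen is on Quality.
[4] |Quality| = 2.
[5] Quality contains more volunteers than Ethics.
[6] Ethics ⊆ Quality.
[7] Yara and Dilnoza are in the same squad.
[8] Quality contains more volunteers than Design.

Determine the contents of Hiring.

Hiring = {Ivan, Vikram, Zubin}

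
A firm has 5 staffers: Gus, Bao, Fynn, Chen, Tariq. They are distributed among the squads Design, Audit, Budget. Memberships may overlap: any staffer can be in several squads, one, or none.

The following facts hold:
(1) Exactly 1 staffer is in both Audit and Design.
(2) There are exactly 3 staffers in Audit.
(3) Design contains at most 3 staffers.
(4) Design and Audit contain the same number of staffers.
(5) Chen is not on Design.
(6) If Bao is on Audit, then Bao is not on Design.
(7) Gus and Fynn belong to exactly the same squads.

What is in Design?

From (5): Chen ∉ Design.
Suppose Gus ∉ Design: no assignment then satisfies all the clues, so Gus ∈ Design.

Design = {Fynn, Gus, Tariq}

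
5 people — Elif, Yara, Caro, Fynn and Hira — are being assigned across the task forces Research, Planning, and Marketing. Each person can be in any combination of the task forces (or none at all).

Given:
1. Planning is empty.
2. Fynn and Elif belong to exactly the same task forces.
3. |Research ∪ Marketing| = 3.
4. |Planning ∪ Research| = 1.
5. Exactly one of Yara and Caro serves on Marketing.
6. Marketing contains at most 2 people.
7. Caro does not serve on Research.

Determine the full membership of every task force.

Research = {Yara}; Planning = {}; Marketing = {Caro, Hira}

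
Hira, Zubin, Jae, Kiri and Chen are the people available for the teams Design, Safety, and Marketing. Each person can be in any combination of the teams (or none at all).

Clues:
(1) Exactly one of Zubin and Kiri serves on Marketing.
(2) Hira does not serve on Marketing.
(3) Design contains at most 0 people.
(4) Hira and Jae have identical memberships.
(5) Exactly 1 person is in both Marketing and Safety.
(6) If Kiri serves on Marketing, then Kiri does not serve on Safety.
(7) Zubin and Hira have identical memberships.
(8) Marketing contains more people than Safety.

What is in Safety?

Safety = {Chen}

From (2): Hira ∉ Marketing.
(3): Design already has 0, so the rest are out.
(4): Jae matches Hira: Jae ∉ Marketing.
(7): Zubin matches Hira: Zubin ∉ Marketing.
(1) (exactly one): Kiri ∈ Marketing.
(6): Kiri ∉ Safety.
Suppose Hira ∈ Safety: no assignment then satisfies all the clues, so Hira ∉ Safety.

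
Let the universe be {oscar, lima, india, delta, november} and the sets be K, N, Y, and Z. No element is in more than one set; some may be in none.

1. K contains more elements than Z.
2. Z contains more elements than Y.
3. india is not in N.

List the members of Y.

Y = {}

From (3): india ∉ N.
Suppose oscar ∈ Y: no assignment then satisfies all the clues, so oscar ∉ Y.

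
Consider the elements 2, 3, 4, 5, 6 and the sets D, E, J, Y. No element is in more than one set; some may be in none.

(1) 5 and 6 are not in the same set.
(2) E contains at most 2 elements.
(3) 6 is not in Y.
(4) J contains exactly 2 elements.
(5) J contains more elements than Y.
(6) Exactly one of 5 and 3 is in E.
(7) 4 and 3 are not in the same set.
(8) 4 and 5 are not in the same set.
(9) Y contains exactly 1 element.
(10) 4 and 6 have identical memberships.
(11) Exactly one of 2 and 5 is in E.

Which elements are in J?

J = {4, 6}

From (3): 6 ∉ Y.
(10): 4 matches 6: 4 ∉ Y.
Suppose 2 ∈ J: no assignment then satisfies all the clues, so 2 ∉ J.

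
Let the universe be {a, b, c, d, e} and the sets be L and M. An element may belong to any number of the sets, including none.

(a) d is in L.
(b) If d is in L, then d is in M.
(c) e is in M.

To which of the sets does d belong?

From (a): d ∈ L.
From (c): e ∈ M.
(b): d ∈ M.

d: L, M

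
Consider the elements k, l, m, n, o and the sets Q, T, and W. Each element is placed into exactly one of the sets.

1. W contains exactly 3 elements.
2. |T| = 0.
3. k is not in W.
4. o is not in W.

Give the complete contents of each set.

From (3): k ∉ W.
From (4): o ∉ W.
(1): only 3 candidates remain for W, so all are in.
(2): T already has 0, so the rest are out.
Only one set left: k ∈ Q.
Only one set left: o ∈ Q.

Q = {k, o}; T = {}; W = {l, m, n}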